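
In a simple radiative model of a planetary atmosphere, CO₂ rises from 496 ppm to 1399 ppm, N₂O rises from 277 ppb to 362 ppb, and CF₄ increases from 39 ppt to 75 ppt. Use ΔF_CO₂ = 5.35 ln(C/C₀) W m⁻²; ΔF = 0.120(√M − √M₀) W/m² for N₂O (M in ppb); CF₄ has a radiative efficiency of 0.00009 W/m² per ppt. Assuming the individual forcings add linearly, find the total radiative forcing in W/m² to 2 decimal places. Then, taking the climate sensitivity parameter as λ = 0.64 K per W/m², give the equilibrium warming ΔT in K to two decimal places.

CO₂: 5.35 × ln(1399/496) = 5.35 × ln(2.82056) = 5.35 × 1.03694 = 5.5476 W/m².
N₂O: 0.120 × (√362 − √277) = 0.120 × (19.0263 − 16.6433) = 0.120 × 2.3830 = 0.2860 W/m².
CF₄: ΔF = 0.00009 × (75 − 39) = 0.00009 × 36 = 0.0032 W/m².
Total ΔF = 5.5476 + 0.2860 + 0.0032 = 5.8368 W/m².
ΔT = λ ΔF = 0.64 × 5.84 = 3.7376 K.

ΔF = 5.84 W/m²; ΔT = 3.74 K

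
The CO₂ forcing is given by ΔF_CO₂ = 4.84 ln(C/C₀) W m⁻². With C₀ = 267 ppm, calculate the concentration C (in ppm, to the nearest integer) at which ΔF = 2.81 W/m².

Set 4.84 ln(C/267) = 2.81, so ln(C/267) = 2.81/4.84 = 0.58058.
Then C/267 = e^0.58058 = 1.78707, giving C = 267 × 1.78707 = 477.15 ppm.

C ≈ 477 ppm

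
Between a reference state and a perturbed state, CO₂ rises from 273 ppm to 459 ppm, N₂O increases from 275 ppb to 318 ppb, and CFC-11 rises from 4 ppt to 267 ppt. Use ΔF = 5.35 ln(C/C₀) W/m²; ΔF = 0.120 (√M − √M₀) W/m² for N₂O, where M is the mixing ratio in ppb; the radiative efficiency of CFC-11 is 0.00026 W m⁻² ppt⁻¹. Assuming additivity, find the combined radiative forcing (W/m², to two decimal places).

ΔF = 3.00 W/m²

CO₂: 5.35 × ln(459/273) = 5.35 × ln(1.68132) = 5.35 × 0.51958 = 2.7798 W/m².
N₂O: 0.120 × (√318 − √275) = 0.120 × (17.8326 − 16.5831) = 0.120 × 1.2495 = 0.1499 W/m².
CFC-11: ΔF = 0.00026 × (267 − 4) = 0.00026 × 263 = 0.0684 W/m².
Total ΔF = 2.7798 + 0.1499 + 0.0684 = 2.9981 W/m².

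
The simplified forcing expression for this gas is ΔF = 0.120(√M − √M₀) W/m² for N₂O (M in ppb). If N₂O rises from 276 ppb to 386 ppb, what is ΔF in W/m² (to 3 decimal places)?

N₂O: 0.120 × (√386 − √276) = 0.120 × (19.6469 − 16.6132) = 0.120 × 3.0337 = 0.3640 W/m².

ΔF = 0.364 W/m²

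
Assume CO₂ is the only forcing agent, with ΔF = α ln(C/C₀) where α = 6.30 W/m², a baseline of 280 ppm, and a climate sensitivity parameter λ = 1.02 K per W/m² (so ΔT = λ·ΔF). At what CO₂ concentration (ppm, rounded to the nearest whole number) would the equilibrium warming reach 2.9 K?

C ≈ 440 ppm

Required forcing: ΔF = ΔT/λ = 2.9/1.02 = 2.8431 W/m².
Then ln(C/280) = ΔF/6.30 = 2.8431/6.30 = 0.45129.
So C = 280 × e^0.45129 = 280 × 1.57034 = 439.70 ppm.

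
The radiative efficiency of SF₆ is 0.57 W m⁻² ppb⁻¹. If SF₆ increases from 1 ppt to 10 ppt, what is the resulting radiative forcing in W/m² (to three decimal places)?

ΔF = 0.005 W/m²

SF₆: Δ = 10 − 1 = 9 ppt = 0.009 ppb; ΔF = 0.57 × 0.009 = 0.0051 W/m².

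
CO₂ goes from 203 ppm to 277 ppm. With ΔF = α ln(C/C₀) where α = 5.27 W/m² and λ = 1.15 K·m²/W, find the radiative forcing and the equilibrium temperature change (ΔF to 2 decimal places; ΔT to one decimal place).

CO₂: 5.27 × ln(277/203) = 5.27 × ln(1.36453) = 5.27 × 0.31081 = 1.6380 W/m².
ΔT = λ ΔF = 1.15 × 1.64 = 1.8860 K.

ΔF = 1.64 W/m²; ΔT = 1.9 K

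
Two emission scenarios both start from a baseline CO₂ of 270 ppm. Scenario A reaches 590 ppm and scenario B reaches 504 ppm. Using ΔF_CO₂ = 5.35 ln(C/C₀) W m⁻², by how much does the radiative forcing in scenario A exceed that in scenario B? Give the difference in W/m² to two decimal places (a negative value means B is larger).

ΔF_A = 5.35 ln(590/270) = 5.35 × 0.78170 = 4.1821 W/m².
ΔF_B = 5.35 ln(504/270) = 5.35 × 0.62415 = 3.3392 W/m².
Difference: 4.1821 − 3.3392 = 0.8429 W/m².
(Equivalently, ΔF_A − ΔF_B = 5.35 ln(590/504) = 5.35 × 0.15755 = 0.8429 W/m².)

ΔF_A − ΔF_B = 0.84 W/m²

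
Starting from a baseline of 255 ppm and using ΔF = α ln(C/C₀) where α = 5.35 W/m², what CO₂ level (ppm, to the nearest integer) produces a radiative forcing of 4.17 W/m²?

Set 5.35 ln(C/255) = 4.17, so ln(C/255) = 4.17/5.35 = 0.77944.
Then C/255 = e^0.77944 = 2.18025, giving C = 255 × 2.18025 = 555.96 ppm.

C ≈ 556 ppm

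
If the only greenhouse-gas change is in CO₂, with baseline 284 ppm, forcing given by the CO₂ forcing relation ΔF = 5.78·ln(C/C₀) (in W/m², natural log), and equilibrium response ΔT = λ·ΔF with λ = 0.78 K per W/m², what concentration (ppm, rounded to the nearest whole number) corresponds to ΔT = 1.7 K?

Required forcing: ΔF = ΔT/λ = 1.7/0.78 = 2.1795 W/m².
Then ln(C/284) = ΔF/5.78 = 2.1795/5.78 = 0.37708.
So C = 284 × e^0.37708 = 284 × 1.45802 = 414.08 ppm.

C ≈ 414 ppm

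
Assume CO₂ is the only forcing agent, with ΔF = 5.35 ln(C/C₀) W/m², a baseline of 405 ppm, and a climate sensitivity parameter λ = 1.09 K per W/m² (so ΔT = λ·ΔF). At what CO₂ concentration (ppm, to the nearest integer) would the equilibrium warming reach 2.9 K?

C ≈ 666 ppm

Required forcing: ΔF = ΔT/λ = 2.9/1.09 = 2.6606 W/m².
Then ln(C/405) = ΔF/5.35 = 2.6606/5.35 = 0.49731.
So C = 405 × e^0.49731 = 405 × 1.64429 = 665.94 ppm.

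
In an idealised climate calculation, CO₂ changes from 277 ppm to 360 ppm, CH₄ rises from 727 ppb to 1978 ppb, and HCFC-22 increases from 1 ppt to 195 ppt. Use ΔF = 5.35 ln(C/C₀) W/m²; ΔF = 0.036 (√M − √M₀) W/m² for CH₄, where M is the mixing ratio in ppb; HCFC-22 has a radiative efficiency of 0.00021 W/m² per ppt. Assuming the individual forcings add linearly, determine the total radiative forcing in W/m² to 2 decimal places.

ΔF = 2.07 W/m²

CO₂: 5.35 × ln(360/277) = 5.35 × ln(1.29964) = 5.35 × 0.26209 = 1.4022 W/m².
CH₄: 0.036 × (√1978 − √727) = 0.036 × (44.4747 − 26.9629) = 0.036 × 17.5118 = 0.6304 W/m².
HCFC-22: ΔF = 0.00021 × (195 − 1) = 0.00021 × 194 = 0.0407 W/m².
Total ΔF = 1.4022 + 0.6304 + 0.0407 = 2.0733 W/m².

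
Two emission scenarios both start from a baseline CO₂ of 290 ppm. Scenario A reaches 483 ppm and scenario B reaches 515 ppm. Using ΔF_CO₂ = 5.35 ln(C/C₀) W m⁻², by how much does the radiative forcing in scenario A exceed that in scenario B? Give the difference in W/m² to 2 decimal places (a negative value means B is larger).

ΔF_A = 5.35 ln(483/290) = 5.35 × 0.51014 = 2.7292 W/m².
ΔF_B = 5.35 ln(515/290) = 5.35 × 0.57429 = 3.0725 W/m².
Difference: 2.7292 − 3.0725 = -0.3433 W/m².

ΔF_A − ΔF_B = -0.34 W/m²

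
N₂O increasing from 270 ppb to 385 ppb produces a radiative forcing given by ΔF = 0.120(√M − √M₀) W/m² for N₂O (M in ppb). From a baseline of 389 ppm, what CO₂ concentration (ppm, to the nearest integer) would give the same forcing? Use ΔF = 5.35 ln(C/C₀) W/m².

N₂O forcing: 0.120 × (√385 − √270) = 0.120 × (19.6214 − 16.4317) = 0.120 × 3.1897 = 0.38276 W/m².
Set 5.35 ln(C/389) = 0.38276: ln(C/389) = 0.38276/5.35 = 0.07154, so C = 389 × e^0.07154 = 389 × 1.07416 = 417.85 ppm.

C ≈ 418 ppm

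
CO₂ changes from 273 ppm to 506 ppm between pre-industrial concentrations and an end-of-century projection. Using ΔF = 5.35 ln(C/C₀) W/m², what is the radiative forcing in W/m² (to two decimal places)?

ΔF = 3.30 W/m²

CO₂: 5.35 × ln(506/273) = 5.35 × ln(1.85348) = 5.35 × 0.61706 = 3.3013 W/m².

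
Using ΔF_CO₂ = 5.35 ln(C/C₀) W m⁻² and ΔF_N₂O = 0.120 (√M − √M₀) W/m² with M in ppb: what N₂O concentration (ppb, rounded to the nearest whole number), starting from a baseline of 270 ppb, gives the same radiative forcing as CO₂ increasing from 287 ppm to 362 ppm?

CO₂ forcing: 5.35 × ln(362/287) = 5.35 × 0.232162 = 1.24207 W/m².
Set 0.120(√M − √270) = 1.24207: √M = 1.24207/0.120 + √270 = 10.3506 + 16.4317 = 26.7823.
M = (26.7823)² = 717.29 ppb.

M ≈ 717 ppb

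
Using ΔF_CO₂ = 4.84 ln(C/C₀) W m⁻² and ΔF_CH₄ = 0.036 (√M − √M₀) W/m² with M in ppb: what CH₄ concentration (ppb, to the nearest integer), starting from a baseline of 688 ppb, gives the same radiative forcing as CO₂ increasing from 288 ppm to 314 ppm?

M ≈ 1433 ppb

CO₂ forcing: 4.84 × ln(314/288) = 4.84 × 0.086433 = 0.41834 W/m².
Set 0.036(√M − √688) = 0.41834: √M = 0.41834/0.036 + √688 = 11.6206 + 26.2298 = 37.8504.
M = (37.8504)² = 1432.65 ppb.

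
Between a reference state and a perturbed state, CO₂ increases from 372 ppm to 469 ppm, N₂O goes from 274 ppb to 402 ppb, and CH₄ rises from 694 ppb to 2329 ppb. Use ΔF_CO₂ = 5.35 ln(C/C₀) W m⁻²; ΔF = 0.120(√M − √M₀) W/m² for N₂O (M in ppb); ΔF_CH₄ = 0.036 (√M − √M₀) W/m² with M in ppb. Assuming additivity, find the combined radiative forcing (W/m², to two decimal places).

ΔF = 2.45 W/m²

CO₂: 5.35 × ln(469/372) = 5.35 × ln(1.26075) = 5.35 × 0.23171 = 1.2396 W/m².
N₂O: 0.120 × (√402 − √274) = 0.120 × (20.0499 − 16.5529) = 0.120 × 3.4970 = 0.4196 W/m².
CH₄: 0.036 × (√2329 − √694) = 0.036 × (48.2597 − 26.3439) = 0.036 × 21.9158 = 0.7890 W/m².
Total ΔF = 1.2396 + 0.4196 + 0.7890 = 2.4482 W/m².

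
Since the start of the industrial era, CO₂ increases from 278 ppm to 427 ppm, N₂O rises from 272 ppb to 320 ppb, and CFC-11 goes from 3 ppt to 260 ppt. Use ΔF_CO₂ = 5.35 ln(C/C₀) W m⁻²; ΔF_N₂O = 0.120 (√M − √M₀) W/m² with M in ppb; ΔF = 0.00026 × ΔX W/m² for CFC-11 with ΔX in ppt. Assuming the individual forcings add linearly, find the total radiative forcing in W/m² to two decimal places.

CO₂: 5.35 × ln(427/278) = 5.35 × ln(1.53597) = 5.35 × 0.42916 = 2.2960 W/m².
N₂O: 0.120 × (√320 − √272) = 0.120 × (17.8885 − 16.4924) = 0.120 × 1.3961 = 0.1675 W/m².
CFC-11: ΔF = 0.00026 × (260 − 3) = 0.00026 × 257 = 0.0668 W/m².
Total ΔF = 2.2960 + 0.1675 + 0.0668 = 2.5303 W/m².

ΔF = 2.53 W/m²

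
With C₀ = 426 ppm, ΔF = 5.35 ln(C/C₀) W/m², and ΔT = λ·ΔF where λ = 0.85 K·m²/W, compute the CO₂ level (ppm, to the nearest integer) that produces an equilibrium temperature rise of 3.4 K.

Required forcing: ΔF = ΔT/λ = 3.4/0.85 = 4.0000 W/m².
Then ln(C/426) = ΔF/5.35 = 4.0000/5.35 = 0.74766.
So C = 426 × e^0.74766 = 426 × 2.11205 = 899.73 ppm.

C ≈ 900 ppm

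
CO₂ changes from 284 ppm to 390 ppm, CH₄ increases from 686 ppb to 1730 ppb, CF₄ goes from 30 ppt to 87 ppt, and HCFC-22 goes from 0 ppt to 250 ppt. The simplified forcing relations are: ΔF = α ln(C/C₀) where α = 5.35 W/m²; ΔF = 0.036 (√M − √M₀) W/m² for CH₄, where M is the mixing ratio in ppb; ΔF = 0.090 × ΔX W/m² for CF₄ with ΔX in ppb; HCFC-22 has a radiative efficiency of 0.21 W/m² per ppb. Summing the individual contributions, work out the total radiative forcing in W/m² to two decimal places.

CO₂: 5.35 × ln(390/284) = 5.35 × ln(1.37324) = 5.35 × 0.31717 = 1.6969 W/m².
CH₄: 0.036 × (√1730 − √686) = 0.036 × (41.5933 − 26.1916) = 0.036 × 15.4017 = 0.5545 W/m².
CF₄: Δ = 87 − 30 = 57 ppt = 0.057 ppb; ΔF = 0.090 × 0.057 = 0.0051 W/m².
HCFC-22: Δ = 250 − 0 = 250 ppt = 0.250 ppb; ΔF = 0.21 × 0.250 = 0.0525 W/m².
Total ΔF = 1.6969 + 0.5545 + 0.0051 + 0.0525 = 2.3090 W/m².

ΔF = 2.31 W/m²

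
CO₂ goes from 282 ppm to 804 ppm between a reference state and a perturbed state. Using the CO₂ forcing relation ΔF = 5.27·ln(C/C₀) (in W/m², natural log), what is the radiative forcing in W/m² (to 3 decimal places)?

ΔF = 5.521 W/m²

CO₂ absorption bands are partially saturated, so forcing scales with the logarithm of the concentration ratio.
CO₂: 5.27 × ln(804/282) = 5.27 × ln(2.85106) = 5.27 × 1.04769 = 5.5213 W/m².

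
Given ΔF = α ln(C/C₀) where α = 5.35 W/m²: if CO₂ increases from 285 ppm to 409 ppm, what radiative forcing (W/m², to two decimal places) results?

ΔF = 1.93 W/m²

CO₂: 5.35 × ln(409/285) = 5.35 × ln(1.43509) = 5.35 × 0.36123 = 1.9326 W/m².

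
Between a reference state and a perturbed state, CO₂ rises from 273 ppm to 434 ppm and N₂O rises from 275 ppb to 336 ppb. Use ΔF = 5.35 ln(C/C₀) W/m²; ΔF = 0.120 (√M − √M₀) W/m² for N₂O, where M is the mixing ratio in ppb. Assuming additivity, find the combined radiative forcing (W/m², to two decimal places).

CO₂: 5.35 × ln(434/273) = 5.35 × ln(1.58974) = 5.35 × 0.46357 = 2.4801 W/m².
N₂O: 0.120 × (√336 − √275) = 0.120 × (18.3303 − 16.5831) = 0.120 × 1.7472 = 0.2097 W/m².
Total ΔF = 2.4801 + 0.2097 = 2.6898 W/m².

ΔF = 2.69 W/m²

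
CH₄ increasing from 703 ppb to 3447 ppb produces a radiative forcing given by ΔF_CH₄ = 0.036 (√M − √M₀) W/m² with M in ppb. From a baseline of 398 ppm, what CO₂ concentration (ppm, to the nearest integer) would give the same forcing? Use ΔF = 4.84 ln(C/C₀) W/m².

C ≈ 506 ppm

CH₄ forcing: 0.036 × (√3447 − √703) = 0.036 × (58.7112 − 26.5141) = 0.036 × 32.1971 = 1.15910 W/m².
Set 4.84 ln(C/398) = 1.15910: ln(C/398) = 1.15910/4.84 = 0.23948, so C = 398 × e^0.23948 = 398 × 1.27059 = 505.69 ppm.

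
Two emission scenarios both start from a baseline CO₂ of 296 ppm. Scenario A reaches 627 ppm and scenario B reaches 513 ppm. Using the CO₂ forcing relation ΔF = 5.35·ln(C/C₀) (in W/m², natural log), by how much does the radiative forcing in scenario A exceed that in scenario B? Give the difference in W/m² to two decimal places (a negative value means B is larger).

ΔF_A = 5.35 ln(627/296) = 5.35 × 0.75059 = 4.0157 W/m².
ΔF_B = 5.35 ln(513/296) = 5.35 × 0.54992 = 2.9421 W/m².
Difference: 4.0157 − 2.9421 = 1.0736 W/m².

ΔF_A − ΔF_B = 1.07 W/m²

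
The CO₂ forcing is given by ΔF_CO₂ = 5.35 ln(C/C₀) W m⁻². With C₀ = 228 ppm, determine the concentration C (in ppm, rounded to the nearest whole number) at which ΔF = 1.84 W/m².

C ≈ 322 ppm

Set 5.35 ln(C/228) = 1.84, so ln(C/228) = 1.84/5.35 = 0.34393.
Then C/228 = e^0.34393 = 1.41048, giving C = 228 × 1.41048 = 321.59 ppm.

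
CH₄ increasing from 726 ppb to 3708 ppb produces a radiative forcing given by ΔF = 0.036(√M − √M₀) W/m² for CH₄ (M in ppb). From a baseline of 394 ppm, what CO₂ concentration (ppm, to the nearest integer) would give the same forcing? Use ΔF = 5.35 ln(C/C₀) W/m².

CH₄ forcing: 0.036 × (√3708 − √726) = 0.036 × (60.8933 − 26.9444) = 0.036 × 33.9489 = 1.22216 W/m².
Set 5.35 ln(C/394) = 1.22216: ln(C/394) = 1.22216/5.35 = 0.22844, so C = 394 × e^0.22844 = 394 × 1.25664 = 495.12 ppm.

C ≈ 495 ppm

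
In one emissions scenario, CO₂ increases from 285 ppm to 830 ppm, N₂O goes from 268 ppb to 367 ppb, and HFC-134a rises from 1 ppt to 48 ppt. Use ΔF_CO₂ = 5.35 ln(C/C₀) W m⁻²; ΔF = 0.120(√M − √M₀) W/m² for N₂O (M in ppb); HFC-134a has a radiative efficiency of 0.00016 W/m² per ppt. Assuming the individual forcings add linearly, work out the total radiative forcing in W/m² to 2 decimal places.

CO₂: 5.35 × ln(830/285) = 5.35 × ln(2.91228) = 5.35 × 1.06894 = 5.7188 W/m².
N₂O: 0.120 × (√367 − √268) = 0.120 × (19.1572 − 16.3707) = 0.120 × 2.7865 = 0.3344 W/m².
HFC-134a: ΔF = 0.00016 × (48 − 1) = 0.00016 × 47 = 0.0075 W/m².
Total ΔF = 5.7188 + 0.3344 + 0.0075 = 6.0607 W/m².

ΔF = 6.06 W/m²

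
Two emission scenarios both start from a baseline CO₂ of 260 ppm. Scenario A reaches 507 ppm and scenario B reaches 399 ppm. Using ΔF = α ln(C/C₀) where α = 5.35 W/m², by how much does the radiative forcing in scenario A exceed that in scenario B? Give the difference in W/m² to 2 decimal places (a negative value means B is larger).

ΔF_A − ΔF_B = 1.28 W/m²

ΔF_A = 5.35 ln(507/260) = 5.35 × 0.66783 = 3.5729 W/m².
ΔF_B = 5.35 ln(399/260) = 5.35 × 0.42828 = 2.2913 W/m².
Difference: 3.5729 − 2.2913 = 1.2816 W/m².
(Equivalently, ΔF_A − ΔF_B = 5.35 ln(507/399) = 5.35 × 0.23955 = 1.2816 W/m².)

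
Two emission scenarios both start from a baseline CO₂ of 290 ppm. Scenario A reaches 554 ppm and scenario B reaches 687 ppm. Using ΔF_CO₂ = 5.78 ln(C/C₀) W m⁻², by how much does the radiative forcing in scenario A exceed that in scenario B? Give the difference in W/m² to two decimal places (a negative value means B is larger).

ΔF_A = 5.78 ln(554/290) = 5.78 × 0.64728 = 3.7413 W/m².
ΔF_B = 5.78 ln(687/290) = 5.78 × 0.86245 = 4.9850 W/m².
Difference: 3.7413 − 4.9850 = -1.2437 W/m².
(Equivalently, ΔF_A − ΔF_B = 5.78 ln(554/687) = 5.78 × -0.21517 = -1.2437 W/m².)

ΔF_A − ΔF_B = -1.24 W/m²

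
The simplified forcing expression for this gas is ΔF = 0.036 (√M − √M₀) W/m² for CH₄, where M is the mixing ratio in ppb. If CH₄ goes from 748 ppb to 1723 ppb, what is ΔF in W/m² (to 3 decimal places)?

CH₄: 0.036 × (√1723 − √748) = 0.036 × (41.5090 − 27.3496) = 0.036 × 14.1594 = 0.5097 W/m².

ΔF = 0.510 W/m²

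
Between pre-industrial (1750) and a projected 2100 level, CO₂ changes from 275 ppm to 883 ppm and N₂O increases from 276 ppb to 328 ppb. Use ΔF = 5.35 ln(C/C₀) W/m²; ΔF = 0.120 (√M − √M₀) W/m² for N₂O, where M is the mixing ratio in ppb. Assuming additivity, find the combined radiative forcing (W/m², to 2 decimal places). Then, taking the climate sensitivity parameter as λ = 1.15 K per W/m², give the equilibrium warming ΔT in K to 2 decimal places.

CO₂: 5.35 × ln(883/275) = 5.35 × ln(3.21091) = 5.35 × 1.16655 = 6.2410 W/m².
N₂O: 0.120 × (√328 − √276) = 0.120 × (18.1108 − 16.6132) = 0.120 × 1.4976 = 0.1797 W/m².
Total ΔF = 6.2410 + 0.1797 = 6.4207 W/m².
ΔT = λ ΔF = 1.15 × 6.42 = 7.3830 K.

ΔF = 6.42 W/m²; ΔT = 7.38 K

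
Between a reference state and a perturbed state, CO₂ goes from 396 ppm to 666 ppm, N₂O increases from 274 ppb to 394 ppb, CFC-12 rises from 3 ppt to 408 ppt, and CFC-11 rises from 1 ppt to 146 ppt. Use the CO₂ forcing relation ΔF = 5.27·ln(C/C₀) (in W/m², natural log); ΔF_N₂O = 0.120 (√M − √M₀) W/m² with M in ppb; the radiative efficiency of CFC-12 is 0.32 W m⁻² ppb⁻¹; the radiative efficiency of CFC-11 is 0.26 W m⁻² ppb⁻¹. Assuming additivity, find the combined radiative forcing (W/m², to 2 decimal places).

ΔF = 3.30 W/m²

CO₂: 5.27 × ln(666/396) = 5.27 × ln(1.68182) = 5.27 × 0.51988 = 2.7398 W/m².
N₂O: 0.120 × (√394 − √274) = 0.120 × (19.8494 − 16.5529) = 0.120 × 3.2965 = 0.3956 W/m².
CFC-12: Δ = 408 − 3 = 405 ppt = 0.405 ppb; ΔF = 0.32 × 0.405 = 0.1296 W/m².
CFC-11: Δ = 146 − 1 = 145 ppt = 0.145 ppb; ΔF = 0.26 × 0.145 = 0.0377 W/m².
Total ΔF = 2.7398 + 0.3956 + 0.1296 + 0.0377 = 3.3027 W/m².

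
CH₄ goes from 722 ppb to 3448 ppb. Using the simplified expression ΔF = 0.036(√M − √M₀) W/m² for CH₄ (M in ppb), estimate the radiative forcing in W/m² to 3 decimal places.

ΔF = 1.147 W/m²

CH₄: 0.036 × (√3448 − √722) = 0.036 × (58.7197 − 26.8701) = 0.036 × 31.8496 = 1.1466 W/m².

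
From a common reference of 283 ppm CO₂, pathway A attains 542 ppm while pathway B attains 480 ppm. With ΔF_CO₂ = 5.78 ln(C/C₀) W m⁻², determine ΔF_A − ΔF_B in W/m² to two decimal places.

ΔF_A − ΔF_B = 0.70 W/m²

ΔF_A = 5.78 ln(542/283) = 5.78 × 0.64982 = 3.7560 W/m².
ΔF_B = 5.78 ln(480/283) = 5.78 × 0.52834 = 3.0538 W/m².
Difference: 3.7560 − 3.0538 = 0.7022 W/m².
(Equivalently, ΔF_A − ΔF_B = 5.78 ln(542/480) = 5.78 × 0.12148 = 0.7022 W/m².)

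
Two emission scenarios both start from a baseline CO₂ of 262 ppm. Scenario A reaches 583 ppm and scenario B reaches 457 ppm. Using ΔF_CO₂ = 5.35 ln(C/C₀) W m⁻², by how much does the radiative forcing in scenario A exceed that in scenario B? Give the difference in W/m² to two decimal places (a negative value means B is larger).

ΔF_A = 5.35 ln(583/262) = 5.35 × 0.79984 = 4.2791 W/m².
ΔF_B = 5.35 ln(457/262) = 5.35 × 0.55634 = 2.9764 W/m².
Difference: 4.2791 − 2.9764 = 1.3027 W/m².

ΔF_A − ΔF_B = 1.30 W/m²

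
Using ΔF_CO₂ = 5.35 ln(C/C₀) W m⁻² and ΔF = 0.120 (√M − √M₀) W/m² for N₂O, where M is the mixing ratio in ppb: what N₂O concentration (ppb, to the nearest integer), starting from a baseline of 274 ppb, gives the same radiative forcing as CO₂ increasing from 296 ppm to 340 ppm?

M ≈ 517 ppb

CO₂ forcing: 5.35 × ln(340/296) = 5.35 × 0.138586 = 0.74144 W/m².
Set 0.120(√M − √274) = 0.74144: √M = 0.74144/0.120 + √274 = 6.1787 + 16.5529 = 22.7316.
M = (22.7316)² = 516.73 ppb.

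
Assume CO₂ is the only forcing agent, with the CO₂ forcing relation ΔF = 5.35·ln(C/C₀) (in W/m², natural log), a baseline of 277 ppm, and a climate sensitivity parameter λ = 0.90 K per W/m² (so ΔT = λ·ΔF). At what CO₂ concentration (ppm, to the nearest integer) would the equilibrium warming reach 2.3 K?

C ≈ 447 ppm

Required forcing: ΔF = ΔT/λ = 2.3/0.90 = 2.5556 W/m².
Then ln(C/277) = ΔF/5.35 = 2.5556/5.35 = 0.47768.
So C = 277 × e^0.47768 = 277 × 1.61233 = 446.62 ppm.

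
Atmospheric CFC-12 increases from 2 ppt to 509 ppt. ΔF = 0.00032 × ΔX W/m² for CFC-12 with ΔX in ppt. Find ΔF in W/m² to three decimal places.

CFC-12: ΔF = 0.00032 × (509 − 2) = 0.00032 × 507 = 0.1622 W/m².

ΔF = 0.162 W/m²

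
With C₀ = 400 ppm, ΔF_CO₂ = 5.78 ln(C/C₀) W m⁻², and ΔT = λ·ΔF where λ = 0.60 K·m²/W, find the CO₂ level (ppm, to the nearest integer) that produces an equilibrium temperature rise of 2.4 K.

C ≈ 799 ppm

Required forcing: ΔF = ΔT/λ = 2.4/0.60 = 4.0000 W/m².
Then ln(C/400) = ΔF/5.78 = 4.0000/5.78 = 0.69204.
So C = 400 × e^0.69204 = 400 × 1.99779 = 799.12 ppm.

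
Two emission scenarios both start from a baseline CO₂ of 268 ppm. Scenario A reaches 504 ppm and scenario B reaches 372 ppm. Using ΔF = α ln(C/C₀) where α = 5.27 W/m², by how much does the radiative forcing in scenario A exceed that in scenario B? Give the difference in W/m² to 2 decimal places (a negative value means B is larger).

ΔF_A − ΔF_B = 1.60 W/m²

ΔF_A = 5.27 ln(504/268) = 5.27 × 0.63159 = 3.3285 W/m².
ΔF_B = 5.27 ln(372/268) = 5.27 × 0.32791 = 1.7281 W/m².
Difference: 3.3285 − 1.7281 = 1.6004 W/m².
(Equivalently, ΔF_A − ΔF_B = 5.27 ln(504/372) = 5.27 × 0.30368 = 1.6004 W/m².)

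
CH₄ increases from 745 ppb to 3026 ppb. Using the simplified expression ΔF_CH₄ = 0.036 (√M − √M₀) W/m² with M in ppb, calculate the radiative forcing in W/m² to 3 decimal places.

CH₄: 0.036 × (√3026 − √745) = 0.036 × (55.0091 − 27.2947) = 0.036 × 27.7144 = 0.9977 W/m².

ΔF = 0.998 W/m²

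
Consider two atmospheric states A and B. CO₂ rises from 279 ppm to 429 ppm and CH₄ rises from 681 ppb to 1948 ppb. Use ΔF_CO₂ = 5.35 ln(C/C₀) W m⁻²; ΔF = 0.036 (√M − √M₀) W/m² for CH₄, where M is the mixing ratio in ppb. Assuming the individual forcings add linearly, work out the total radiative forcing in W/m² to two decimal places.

ΔF = 2.95 W/m²

CO₂: 5.35 × ln(429/279) = 5.35 × ln(1.53763) = 5.35 × 0.43024 = 2.3018 W/m².
CH₄: 0.036 × (√1948 − √681) = 0.036 × (44.1362 − 26.0960) = 0.036 × 18.0402 = 0.6494 W/m².
Total ΔF = 2.3018 + 0.6494 = 2.9512 W/m².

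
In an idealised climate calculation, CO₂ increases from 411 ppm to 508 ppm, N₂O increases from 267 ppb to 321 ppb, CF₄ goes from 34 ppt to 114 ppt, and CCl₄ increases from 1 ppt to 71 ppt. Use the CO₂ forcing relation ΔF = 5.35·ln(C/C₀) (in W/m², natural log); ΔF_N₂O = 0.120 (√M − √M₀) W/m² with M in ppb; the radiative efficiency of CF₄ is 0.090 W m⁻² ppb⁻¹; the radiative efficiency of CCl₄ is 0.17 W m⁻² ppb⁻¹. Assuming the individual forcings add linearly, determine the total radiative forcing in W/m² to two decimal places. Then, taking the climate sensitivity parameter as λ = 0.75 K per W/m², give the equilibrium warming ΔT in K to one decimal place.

CO₂: 5.35 × ln(508/411) = 5.35 × ln(1.23601) = 5.35 × 0.21189 = 1.1336 W/m².
N₂O: 0.120 × (√321 − √267) = 0.120 × (17.9165 − 16.3401) = 0.120 × 1.5764 = 0.1892 W/m².
CF₄: Δ = 114 − 34 = 80 ppt = 0.080 ppb; ΔF = 0.090 × 0.080 = 0.0072 W/m².
CCl₄: Δ = 71 − 1 = 70 ppt = 0.070 ppb; ΔF = 0.17 × 0.070 = 0.0119 W/m².
Total ΔF = 1.1336 + 0.1892 + 0.0072 + 0.0119 = 1.3419 W/m².
ΔT = λ ΔF = 0.75 × 1.34 = 1.0050 K.

ΔF = 1.34 W/m²; ΔT = 1.0 K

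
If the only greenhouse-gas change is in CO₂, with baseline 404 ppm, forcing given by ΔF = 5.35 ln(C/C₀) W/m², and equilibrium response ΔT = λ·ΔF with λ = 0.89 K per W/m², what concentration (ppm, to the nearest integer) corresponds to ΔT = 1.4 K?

Required forcing: ΔF = ΔT/λ = 1.4/0.89 = 1.5730 W/m².
Then ln(C/404) = ΔF/5.35 = 1.5730/5.35 = 0.29402.
So C = 404 × e^0.29402 = 404 × 1.34181 = 542.09 ppm.

C ≈ 542 ppm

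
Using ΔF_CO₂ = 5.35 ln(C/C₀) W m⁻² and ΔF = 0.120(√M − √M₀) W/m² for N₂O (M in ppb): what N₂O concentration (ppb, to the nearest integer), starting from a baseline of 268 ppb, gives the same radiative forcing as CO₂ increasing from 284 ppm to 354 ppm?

CO₂ forcing: 5.35 × ln(354/284) = 5.35 × 0.220323 = 1.17873 W/m².
Set 0.120(√M − √268) = 1.17873: √M = 1.17873/0.120 + √268 = 9.8228 + 16.3707 = 26.1935.
M = (26.1935)² = 686.10 ppb.

M ≈ 686 ppb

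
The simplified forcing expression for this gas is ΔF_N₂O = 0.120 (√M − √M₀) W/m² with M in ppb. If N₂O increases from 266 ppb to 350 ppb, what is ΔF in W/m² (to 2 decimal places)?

N₂O: 0.120 × (√350 − √266) = 0.120 × (18.7083 − 16.3095) = 0.120 × 2.3988 = 0.2879 W/m².

ΔF = 0.29 W/m²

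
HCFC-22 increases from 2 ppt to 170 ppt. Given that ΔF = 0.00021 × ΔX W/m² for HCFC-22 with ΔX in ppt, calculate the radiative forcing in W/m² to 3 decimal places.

HCFC-22: ΔF = 0.00021 × (170 − 2) = 0.00021 × 168 = 0.0353 W/m².

ΔF = 0.035 W/m²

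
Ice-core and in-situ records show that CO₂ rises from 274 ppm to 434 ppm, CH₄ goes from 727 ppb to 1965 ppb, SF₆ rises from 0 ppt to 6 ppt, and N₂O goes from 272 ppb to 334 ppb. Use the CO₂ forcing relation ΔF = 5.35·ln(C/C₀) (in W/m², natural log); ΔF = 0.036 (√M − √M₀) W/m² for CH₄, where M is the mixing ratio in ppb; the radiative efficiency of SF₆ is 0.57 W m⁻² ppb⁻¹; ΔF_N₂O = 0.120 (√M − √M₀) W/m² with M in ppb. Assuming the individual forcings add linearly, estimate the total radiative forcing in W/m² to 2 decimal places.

CO₂: 5.35 × ln(434/274) = 5.35 × ln(1.58394) = 5.35 × 0.45992 = 2.4606 W/m².
CH₄: 0.036 × (√1965 − √727) = 0.036 × (44.3283 − 26.9629) = 0.036 × 17.3654 = 0.6252 W/m².
SF₆: Δ = 6 − 0 = 6 ppt = 0.006 ppb; ΔF = 0.57 × 0.006 = 0.0034 W/m².
N₂O: 0.120 × (√334 − √272) = 0.120 × (18.2757 − 16.4924) = 0.120 × 1.7833 = 0.2140 W/m².
Total ΔF = 2.4606 + 0.6252 + 0.0034 + 0.2140 = 3.3032 W/m².

ΔF = 3.30 W/m²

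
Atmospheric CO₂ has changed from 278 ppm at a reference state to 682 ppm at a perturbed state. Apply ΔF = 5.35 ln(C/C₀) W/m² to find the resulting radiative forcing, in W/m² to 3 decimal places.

CO₂: 5.35 × ln(682/278) = 5.35 × ln(2.45324) = 5.35 × 0.89741 = 4.8011 W/m².

ΔF = 4.801 W/m²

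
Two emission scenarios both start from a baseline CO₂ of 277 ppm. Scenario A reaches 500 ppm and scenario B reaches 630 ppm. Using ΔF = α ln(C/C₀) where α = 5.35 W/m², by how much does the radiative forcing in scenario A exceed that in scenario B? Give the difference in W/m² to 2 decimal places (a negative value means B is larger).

ΔF_A − ΔF_B = -1.24 W/m²

ΔF_A = 5.35 ln(500/277) = 5.35 × 0.59059 = 3.1597 W/m².
ΔF_B = 5.35 ln(630/277) = 5.35 × 0.82170 = 4.3961 W/m².
Difference: 3.1597 − 4.3961 = -1.2364 W/m².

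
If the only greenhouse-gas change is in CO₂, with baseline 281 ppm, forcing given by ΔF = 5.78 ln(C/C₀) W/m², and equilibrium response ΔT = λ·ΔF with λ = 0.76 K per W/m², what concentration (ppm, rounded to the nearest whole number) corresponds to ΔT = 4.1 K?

C ≈ 715 ppm

Required forcing: ΔF = ΔT/λ = 4.1/0.76 = 5.3947 W/m².
Then ln(C/281) = ΔF/5.78 = 5.3947/5.78 = 0.93334.
So C = 281 × e^0.93334 = 281 × 2.54299 = 714.58 ppm.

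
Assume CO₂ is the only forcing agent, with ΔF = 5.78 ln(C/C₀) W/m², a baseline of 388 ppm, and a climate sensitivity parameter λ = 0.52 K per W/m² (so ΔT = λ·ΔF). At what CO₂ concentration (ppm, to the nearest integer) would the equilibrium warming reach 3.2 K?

Required forcing: ΔF = ΔT/λ = 3.2/0.52 = 6.1538 W/m².
Then ln(C/388) = ΔF/5.78 = 6.1538/5.78 = 1.06467.
So C = 388 × e^1.06467 = 388 × 2.89988 = 1125.15 ppm.

C ≈ 1125 ppm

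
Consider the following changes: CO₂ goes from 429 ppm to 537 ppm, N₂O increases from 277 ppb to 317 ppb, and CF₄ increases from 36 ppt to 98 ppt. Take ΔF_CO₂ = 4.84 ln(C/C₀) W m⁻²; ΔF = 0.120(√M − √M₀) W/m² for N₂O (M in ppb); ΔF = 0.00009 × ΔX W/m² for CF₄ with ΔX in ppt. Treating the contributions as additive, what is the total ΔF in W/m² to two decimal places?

ΔF = 1.23 W/m²

CO₂: 4.84 × ln(537/429) = 4.84 × ln(1.25175) = 4.84 × 0.22454 = 1.0868 W/m².
N₂O: 0.120 × (√317 − √277) = 0.120 × (17.8045 − 16.6433) = 0.120 × 1.1612 = 0.1393 W/m².
CF₄: ΔF = 0.00009 × (98 − 36) = 0.00009 × 62 = 0.0056 W/m².
Total ΔF = 1.0868 + 0.1393 + 0.0056 = 1.2317 W/m².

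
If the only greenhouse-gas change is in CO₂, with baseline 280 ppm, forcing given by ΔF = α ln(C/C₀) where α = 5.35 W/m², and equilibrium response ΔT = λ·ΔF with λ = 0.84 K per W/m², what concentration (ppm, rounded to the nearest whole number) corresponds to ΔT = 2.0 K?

C ≈ 437 ppm

Required forcing: ΔF = ΔT/λ = 2.0/0.84 = 2.3810 W/m².
Then ln(C/280) = ΔF/5.35 = 2.3810/5.35 = 0.44505.
So C = 280 × e^0.44505 = 280 × 1.56057 = 436.96 ppm.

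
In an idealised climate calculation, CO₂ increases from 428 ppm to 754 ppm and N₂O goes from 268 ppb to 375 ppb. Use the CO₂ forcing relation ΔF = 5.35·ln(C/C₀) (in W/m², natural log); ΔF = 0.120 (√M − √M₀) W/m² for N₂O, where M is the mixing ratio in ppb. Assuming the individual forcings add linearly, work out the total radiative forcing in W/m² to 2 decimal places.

CO₂: 5.35 × ln(754/428) = 5.35 × ln(1.76168) = 5.35 × 0.56627 = 3.0295 W/m².
N₂O: 0.120 × (√375 − √268) = 0.120 × (19.3649 − 16.3707) = 0.120 × 2.9942 = 0.3593 W/m².
Total ΔF = 3.0295 + 0.3593 = 3.3888 W/m².

ΔF = 3.39 W/m²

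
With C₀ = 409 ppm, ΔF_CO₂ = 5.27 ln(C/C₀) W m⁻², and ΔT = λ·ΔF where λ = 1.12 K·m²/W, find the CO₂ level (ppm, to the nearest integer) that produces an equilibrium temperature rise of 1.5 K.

Required forcing: ΔF = ΔT/λ = 1.5/1.12 = 1.3393 W/m².
Then ln(C/409) = ΔF/5.27 = 1.3393/5.27 = 0.25414.
So C = 409 × e^0.25414 = 409 × 1.28935 = 527.34 ppm.

C ≈ 527 ppm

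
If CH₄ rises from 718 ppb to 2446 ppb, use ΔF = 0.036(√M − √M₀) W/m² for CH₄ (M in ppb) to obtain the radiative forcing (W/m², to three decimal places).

ΔF = 0.816 W/m²

CH₄: 0.036 × (√2446 − √718) = 0.036 × (49.4571 − 26.7955) = 0.036 × 22.6616 = 0.8158 W/m².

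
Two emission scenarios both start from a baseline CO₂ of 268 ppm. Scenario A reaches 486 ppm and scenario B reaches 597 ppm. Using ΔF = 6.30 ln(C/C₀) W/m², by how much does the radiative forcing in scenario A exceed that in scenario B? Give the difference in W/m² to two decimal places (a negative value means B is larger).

ΔF_A = 6.30 ln(486/268) = 6.30 × 0.59522 = 3.7499 W/m².
ΔF_B = 6.30 ln(597/268) = 6.30 × 0.80093 = 5.0459 W/m².
Difference: 3.7499 − 5.0459 = -1.2960 W/m².
(Equivalently, ΔF_A − ΔF_B = 6.30 ln(486/597) = 6.30 × -0.20571 = -1.2960 W/m².)

ΔF_A − ΔF_B = -1.30 W/m²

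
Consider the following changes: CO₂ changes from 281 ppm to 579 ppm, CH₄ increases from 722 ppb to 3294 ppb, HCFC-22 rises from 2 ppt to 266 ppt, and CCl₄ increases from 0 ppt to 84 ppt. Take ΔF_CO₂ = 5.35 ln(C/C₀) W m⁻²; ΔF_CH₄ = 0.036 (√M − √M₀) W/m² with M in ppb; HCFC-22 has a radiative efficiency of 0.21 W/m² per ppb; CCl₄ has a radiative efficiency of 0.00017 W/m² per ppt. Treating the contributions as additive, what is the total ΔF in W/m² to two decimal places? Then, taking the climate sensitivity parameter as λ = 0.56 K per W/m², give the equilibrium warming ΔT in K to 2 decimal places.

CO₂: 5.35 × ln(579/281) = 5.35 × ln(2.06050) = 5.35 × 0.72295 = 3.8678 W/m².
CH₄: 0.036 × (√3294 − √722) = 0.036 × (57.3934 − 26.8701) = 0.036 × 30.5233 = 1.0988 W/m².
HCFC-22: Δ = 266 − 2 = 264 ppt = 0.264 ppb; ΔF = 0.21 × 0.264 = 0.0554 W/m².
CCl₄: ΔF = 0.00017 × (84 − 0) = 0.00017 × 84 = 0.0143 W/m².
Total ΔF = 3.8678 + 1.0988 + 0.0554 + 0.0143 = 5.0363 W/m².
ΔT = λ ΔF = 0.56 × 5.04 = 2.8224 K.

ΔF = 5.04 W/m²; ΔT = 2.82 K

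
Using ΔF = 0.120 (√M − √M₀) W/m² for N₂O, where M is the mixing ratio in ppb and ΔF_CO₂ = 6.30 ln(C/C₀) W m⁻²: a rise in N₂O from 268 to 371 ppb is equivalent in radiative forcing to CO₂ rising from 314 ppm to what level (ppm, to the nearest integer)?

C ≈ 332 ppm

N₂O forcing: 0.120 × (√371 − √268) = 0.120 × (19.2614 − 16.3707) = 0.120 × 2.8907 = 0.34688 W/m².
Set 6.30 ln(C/314) = 0.34688: ln(C/314) = 0.34688/6.30 = 0.05506, so C = 314 × e^0.05506 = 314 × 1.05660 = 331.77 ppm.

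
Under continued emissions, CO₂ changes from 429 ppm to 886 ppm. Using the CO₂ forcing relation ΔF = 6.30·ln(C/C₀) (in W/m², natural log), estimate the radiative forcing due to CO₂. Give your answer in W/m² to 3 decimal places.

ΔF = 4.569 W/m²

CO₂: 6.30 × ln(886/429) = 6.30 × ln(2.06527) = 6.30 × 0.72526 = 4.5691 W/m².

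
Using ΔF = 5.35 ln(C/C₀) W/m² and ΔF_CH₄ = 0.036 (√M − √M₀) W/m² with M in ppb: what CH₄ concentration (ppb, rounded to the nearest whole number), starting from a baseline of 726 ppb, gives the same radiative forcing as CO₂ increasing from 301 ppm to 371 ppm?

M ≈ 3366 ppb

CO₂ forcing: 5.35 × ln(371/301) = 5.35 × 0.209092 = 1.11864 W/m².
Set 0.036(√M − √726) = 1.11864: √M = 1.11864/0.036 + √726 = 31.0733 + 26.9444 = 58.0177.
M = (58.0177)² = 3366.05 ppb.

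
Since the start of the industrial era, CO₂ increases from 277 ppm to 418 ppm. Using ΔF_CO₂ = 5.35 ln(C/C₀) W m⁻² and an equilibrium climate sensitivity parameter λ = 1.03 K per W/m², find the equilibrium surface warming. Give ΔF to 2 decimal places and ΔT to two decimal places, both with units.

CO₂: 5.35 × ln(418/277) = 5.35 × ln(1.50903) = 5.35 × 0.41147 = 2.2014 W/m².
ΔT = λ ΔF = 1.03 × 2.20 = 2.2660 K.

ΔF = 2.20 W/m²; ΔT = 2.27 K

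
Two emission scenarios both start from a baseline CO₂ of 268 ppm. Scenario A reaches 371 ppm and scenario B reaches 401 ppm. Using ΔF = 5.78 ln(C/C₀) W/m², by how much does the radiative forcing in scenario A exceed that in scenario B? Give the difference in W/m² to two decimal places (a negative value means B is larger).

ΔF_A = 5.78 ln(371/268) = 5.78 × 0.32522 = 1.8798 W/m².
ΔF_B = 5.78 ln(401/268) = 5.78 × 0.40297 = 2.3292 W/m².
Difference: 1.8798 − 2.3292 = -0.4494 W/m².

ΔF_A − ΔF_B = -0.45 W/m²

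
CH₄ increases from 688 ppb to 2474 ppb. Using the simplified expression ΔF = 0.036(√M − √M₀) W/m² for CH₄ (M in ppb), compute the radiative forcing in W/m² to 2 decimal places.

CH₄: 0.036 × (√2474 − √688) = 0.036 × (49.7393 − 26.2298) = 0.036 × 23.5095 = 0.8463 W/m².

ΔF = 0.85 W/m²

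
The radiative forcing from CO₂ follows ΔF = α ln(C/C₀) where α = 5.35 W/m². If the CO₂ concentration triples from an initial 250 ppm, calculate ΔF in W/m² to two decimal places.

ΔF = 5.88 W/m²

ΔF = 5.35 × ln(3) = 5.35 × 1.09861 = 5.8776 W/m².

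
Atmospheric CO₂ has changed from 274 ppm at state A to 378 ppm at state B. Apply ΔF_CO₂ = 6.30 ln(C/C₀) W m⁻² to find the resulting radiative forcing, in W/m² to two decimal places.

CO₂ absorption bands are partially saturated, so forcing scales with the logarithm of the concentration ratio.
CO₂: 6.30 × ln(378/274) = 6.30 × ln(1.37956) = 6.30 × 0.32176 = 2.0271 W/m².

ΔF = 2.03 W/m²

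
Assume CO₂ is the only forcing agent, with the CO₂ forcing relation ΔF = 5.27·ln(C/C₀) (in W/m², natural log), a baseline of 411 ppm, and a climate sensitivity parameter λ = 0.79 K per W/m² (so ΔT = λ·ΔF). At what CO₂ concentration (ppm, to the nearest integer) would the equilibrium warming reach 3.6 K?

Required forcing: ΔF = ΔT/λ = 3.6/0.79 = 4.5570 W/m².
Then ln(C/411) = ΔF/5.27 = 4.5570/5.27 = 0.86471.
So C = 411 × e^0.86471 = 411 × 2.37432 = 975.85 ppm.

C ≈ 976 ppm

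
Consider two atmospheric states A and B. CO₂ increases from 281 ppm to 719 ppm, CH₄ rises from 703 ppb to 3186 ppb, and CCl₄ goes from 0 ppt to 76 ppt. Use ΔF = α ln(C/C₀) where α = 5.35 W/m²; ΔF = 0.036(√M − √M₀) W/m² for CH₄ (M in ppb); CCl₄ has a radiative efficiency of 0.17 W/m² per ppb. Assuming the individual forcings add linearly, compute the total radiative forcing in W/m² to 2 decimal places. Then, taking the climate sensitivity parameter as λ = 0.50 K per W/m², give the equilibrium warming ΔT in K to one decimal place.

CO₂: 5.35 × ln(719/281) = 5.35 × ln(2.55872) = 5.35 × 0.93951 = 5.0264 W/m².
CH₄: 0.036 × (√3186 − √703) = 0.036 × (56.4447 − 26.5141) = 0.036 × 29.9306 = 1.0775 W/m².
CCl₄: Δ = 76 − 0 = 76 ppt = 0.076 ppb; ΔF = 0.17 × 0.076 = 0.0129 W/m².
Total ΔF = 5.0264 + 1.0775 + 0.0129 = 6.1168 W/m².
ΔT = λ ΔF = 0.50 × 6.12 = 3.0600 K.

ΔF = 6.12 W/m²; ΔT = 3.1 K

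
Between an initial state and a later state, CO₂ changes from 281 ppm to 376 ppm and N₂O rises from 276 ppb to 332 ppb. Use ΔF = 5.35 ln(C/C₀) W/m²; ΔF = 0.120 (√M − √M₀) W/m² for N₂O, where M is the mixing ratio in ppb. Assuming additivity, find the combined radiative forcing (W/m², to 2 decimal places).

ΔF = 1.75 W/m²

CO₂: 5.35 × ln(376/281) = 5.35 × ln(1.33808) = 5.35 × 0.29124 = 1.5581 W/m².
N₂O: 0.120 × (√332 − √276) = 0.120 × (18.2209 − 16.6132) = 0.120 × 1.6077 = 0.1929 W/m².
Total ΔF = 1.5581 + 0.1929 = 1.7510 W/m².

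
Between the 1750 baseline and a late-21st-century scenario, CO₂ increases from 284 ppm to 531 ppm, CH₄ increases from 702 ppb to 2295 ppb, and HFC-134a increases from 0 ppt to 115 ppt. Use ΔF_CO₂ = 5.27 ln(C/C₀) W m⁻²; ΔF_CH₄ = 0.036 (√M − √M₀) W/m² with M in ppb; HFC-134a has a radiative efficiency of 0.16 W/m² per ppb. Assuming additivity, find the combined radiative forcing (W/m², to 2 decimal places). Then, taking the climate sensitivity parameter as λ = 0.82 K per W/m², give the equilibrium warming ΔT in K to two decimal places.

ΔF = 4.09 W/m²; ΔT = 3.35 K

CO₂: 5.27 × ln(531/284) = 5.27 × ln(1.86972) = 5.27 × 0.62579 = 3.2979 W/m².
CH₄: 0.036 × (√2295 − √702) = 0.036 × (47.9062 − 26.4953) = 0.036 × 21.4109 = 0.7708 W/m².
HFC-134a: Δ = 115 − 0 = 115 ppt = 0.115 ppb; ΔF = 0.16 × 0.115 = 0.0184 W/m².
Total ΔF = 3.2979 + 0.7708 + 0.0184 = 4.0871 W/m².
ΔT = λ ΔF = 0.82 × 4.09 = 3.3538 K.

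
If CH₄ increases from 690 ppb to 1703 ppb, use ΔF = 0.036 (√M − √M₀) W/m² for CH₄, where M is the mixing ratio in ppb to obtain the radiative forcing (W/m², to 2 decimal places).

ΔF = 0.54 W/m²

CH₄: 0.036 × (√1703 − √690) = 0.036 × (41.2674 − 26.2679) = 0.036 × 14.9995 = 0.5400 W/m².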